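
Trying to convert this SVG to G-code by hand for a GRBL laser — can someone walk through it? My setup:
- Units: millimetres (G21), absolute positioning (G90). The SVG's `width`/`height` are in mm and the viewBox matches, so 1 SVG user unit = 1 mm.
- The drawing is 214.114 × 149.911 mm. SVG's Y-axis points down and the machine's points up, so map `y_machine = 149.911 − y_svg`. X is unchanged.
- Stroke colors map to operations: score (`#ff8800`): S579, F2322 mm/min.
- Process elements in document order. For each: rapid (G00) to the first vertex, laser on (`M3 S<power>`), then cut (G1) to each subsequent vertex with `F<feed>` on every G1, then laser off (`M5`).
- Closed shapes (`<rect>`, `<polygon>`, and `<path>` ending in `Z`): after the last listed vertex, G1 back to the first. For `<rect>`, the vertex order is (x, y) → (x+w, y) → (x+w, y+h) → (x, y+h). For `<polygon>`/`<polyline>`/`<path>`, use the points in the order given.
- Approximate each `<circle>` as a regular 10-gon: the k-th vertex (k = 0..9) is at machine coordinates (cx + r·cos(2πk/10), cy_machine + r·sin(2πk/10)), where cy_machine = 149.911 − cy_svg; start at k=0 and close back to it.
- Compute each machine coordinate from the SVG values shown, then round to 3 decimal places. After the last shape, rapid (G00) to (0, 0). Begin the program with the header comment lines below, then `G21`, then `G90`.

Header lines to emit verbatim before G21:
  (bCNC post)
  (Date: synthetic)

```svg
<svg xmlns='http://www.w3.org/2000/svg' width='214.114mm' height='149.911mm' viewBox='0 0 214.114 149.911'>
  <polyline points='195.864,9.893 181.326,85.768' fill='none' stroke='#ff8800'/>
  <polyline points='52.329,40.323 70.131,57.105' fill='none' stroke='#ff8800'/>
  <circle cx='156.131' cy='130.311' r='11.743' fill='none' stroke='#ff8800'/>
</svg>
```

viewBox `0 0 214.114 149.911` with mm width/height → 1 unit = 1 mm. Flip: y_m = 149.911 − y_svg.

**Shape 1** — `<polyline>` line segment, stroke `#ff8800` → score (S579, F2322). Machine vertices: (195.864,140.018) → (181.326,64.143). Open path.

**Shape 2** — `<polyline>` line segment, stroke `#ff8800` → score (S579, F2322). Machine vertices: (52.329,109.588) → (70.131,92.806). Open path.

**Shape 3** — `<circle>` circle, stroke `#ff8800` → score (S579, F2322). Machine vertices: (167.874,19.600) → (165.631,26.502) → (159.760,30.768) → (152.502,30.768) → (146.631,26.502) → (144.388,19.600) → (146.631,12.698) → (152.502,8.432) → (159.760,8.432) → (165.631,12.698) → (167.874,19.600). Closed: final G1 returns to the first vertex.

(bCNC post)
(Date: synthetic)
G21
G90
G00 X195.864 Y140.018
M3 S579
G1 X181.326 Y64.143 F2322
M5
G00 X52.329 Y109.588
M3 S579
G1 X70.131 Y92.806 F2322
M5
G00 X167.874 Y19.600
M3 S579
G1 X165.631 Y26.502 F2322
G1 X159.760 Y30.768 F2322
G1 X152.502 Y30.768 F2322
G1 X146.631 Y26.502 F2322
G1 X144.388 Y19.600 F2322
G1 X146.631 Y12.698 F2322
G1 X152.502 Y8.432 F2322
G1 X159.760 Y8.432 F2322
G1 X165.631 Y12.698 F2322
G1 X167.874 Y19.600 F2322
M5
G00 X0.000 Y0.000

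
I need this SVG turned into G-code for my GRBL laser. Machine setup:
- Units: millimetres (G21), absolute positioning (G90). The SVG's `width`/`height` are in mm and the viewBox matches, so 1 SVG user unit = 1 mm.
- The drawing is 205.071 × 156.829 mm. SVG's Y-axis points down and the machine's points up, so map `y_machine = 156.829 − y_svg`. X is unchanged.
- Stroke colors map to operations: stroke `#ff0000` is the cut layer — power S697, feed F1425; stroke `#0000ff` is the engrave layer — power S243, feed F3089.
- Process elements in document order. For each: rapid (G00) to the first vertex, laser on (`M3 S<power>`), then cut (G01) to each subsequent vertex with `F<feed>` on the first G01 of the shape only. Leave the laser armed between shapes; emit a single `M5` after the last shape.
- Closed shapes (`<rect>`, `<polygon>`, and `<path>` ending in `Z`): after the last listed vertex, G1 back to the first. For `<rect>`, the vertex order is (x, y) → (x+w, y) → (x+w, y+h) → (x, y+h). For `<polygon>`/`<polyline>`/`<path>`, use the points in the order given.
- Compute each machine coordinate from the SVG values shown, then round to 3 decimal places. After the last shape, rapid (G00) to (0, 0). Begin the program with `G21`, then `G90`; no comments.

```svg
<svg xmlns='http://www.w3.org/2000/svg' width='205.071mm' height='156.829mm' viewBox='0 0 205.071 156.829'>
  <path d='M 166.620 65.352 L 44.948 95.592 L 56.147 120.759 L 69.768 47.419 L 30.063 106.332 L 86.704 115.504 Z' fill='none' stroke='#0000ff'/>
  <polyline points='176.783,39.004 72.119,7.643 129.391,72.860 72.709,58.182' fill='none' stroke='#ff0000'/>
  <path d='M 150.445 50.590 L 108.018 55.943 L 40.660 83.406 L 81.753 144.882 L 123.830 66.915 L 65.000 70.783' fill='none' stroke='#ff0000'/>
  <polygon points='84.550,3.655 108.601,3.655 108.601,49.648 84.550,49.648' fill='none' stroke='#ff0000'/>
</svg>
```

1 u = 1 mm; y_m = 156.829 − y.

[1] `<path>` closed polygon, #0000ff→engrave S243 F3089: (166.620,91.477) → (44.948,61.237) → (56.147,36.070) → (69.768,109.410) → (30.063,50.497) → (86.704,41.325) → (166.620,91.477) (closed)

[2] `<polyline>` open polyline, #ff0000→cut S697 F1425: (176.783,117.825) → (72.119,149.186) → (129.391,83.969) → (72.709,98.647)

[3] `<path>` open polyline, #ff0000→cut S697 F1425: (150.445,106.239) → (108.018,100.886) → (40.660,73.423) → (81.753,11.947) → (123.830,89.914) → (65.000,86.046)

[4] `<polygon>` rectangle, #ff0000→cut S697 F1425: (84.550,153.174) → (108.601,153.174) → (108.601,107.181) → (84.550,107.181) → (84.550,153.174) (closed)

G21
G90
G00 X166.620 Y91.477
M3 S243
G01 X44.948 Y61.237 F3089
G01 X56.147 Y36.070
G01 X69.768 Y109.410
G01 X30.063 Y50.497
G01 X86.704 Y41.325
G01 X166.620 Y91.477
G00 X176.783 Y117.825
M3 S697
G01 X72.119 Y149.186 F1425
G01 X129.391 Y83.969
G01 X72.709 Y98.647
G00 X150.445 Y106.239
M3 S697
G01 X108.018 Y100.886 F1425
G01 X40.660 Y73.423
G01 X81.753 Y11.947
G01 X123.830 Y89.914
G01 X65.000 Y86.046
G00 X84.550 Y153.174
M3 S697
G01 X108.601 Y153.174 F1425
G01 X108.601 Y107.181
G01 X84.550 Y107.181
G01 X84.550 Y153.174
M5
G00 X0.000 Y0.000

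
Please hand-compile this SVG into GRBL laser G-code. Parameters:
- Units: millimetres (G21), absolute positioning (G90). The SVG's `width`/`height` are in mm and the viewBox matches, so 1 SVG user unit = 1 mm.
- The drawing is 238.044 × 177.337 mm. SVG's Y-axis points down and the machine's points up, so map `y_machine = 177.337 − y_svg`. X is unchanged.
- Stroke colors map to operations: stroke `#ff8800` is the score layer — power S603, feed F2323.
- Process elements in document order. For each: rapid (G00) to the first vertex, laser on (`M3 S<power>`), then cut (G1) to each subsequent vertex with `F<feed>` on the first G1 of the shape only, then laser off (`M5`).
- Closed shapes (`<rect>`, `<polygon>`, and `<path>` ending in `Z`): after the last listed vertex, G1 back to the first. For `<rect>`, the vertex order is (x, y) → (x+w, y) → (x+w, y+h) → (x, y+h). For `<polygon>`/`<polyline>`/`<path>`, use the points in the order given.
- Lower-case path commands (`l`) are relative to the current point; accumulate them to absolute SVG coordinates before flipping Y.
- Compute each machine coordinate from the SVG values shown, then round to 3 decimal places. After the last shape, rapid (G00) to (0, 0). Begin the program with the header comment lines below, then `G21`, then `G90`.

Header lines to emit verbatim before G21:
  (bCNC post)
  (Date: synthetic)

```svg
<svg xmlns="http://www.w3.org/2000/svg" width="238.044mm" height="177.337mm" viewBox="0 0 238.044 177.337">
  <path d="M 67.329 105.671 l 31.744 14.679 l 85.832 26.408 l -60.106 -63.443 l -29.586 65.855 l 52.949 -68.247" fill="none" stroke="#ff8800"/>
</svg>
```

1 u = 1 mm; y_m = 177.337 − y.

[1] `<path>` open polyline, #ff8800→score S603 F2323: (67.329,71.666) → (99.073,56.987) → (184.905,30.579) → (124.799,94.022) → (95.213,28.167) → (148.162,96.414)

(bCNC post)
(Date: synthetic)
G21
G90
G00 X67.329 Y71.666
M3 S603
G1 X99.073 Y56.987 F2323
G1 X184.905 Y30.579
G1 X124.799 Y94.022
G1 X95.213 Y28.167
G1 X148.162 Y96.414
M5
G00 X0.000 Y0.000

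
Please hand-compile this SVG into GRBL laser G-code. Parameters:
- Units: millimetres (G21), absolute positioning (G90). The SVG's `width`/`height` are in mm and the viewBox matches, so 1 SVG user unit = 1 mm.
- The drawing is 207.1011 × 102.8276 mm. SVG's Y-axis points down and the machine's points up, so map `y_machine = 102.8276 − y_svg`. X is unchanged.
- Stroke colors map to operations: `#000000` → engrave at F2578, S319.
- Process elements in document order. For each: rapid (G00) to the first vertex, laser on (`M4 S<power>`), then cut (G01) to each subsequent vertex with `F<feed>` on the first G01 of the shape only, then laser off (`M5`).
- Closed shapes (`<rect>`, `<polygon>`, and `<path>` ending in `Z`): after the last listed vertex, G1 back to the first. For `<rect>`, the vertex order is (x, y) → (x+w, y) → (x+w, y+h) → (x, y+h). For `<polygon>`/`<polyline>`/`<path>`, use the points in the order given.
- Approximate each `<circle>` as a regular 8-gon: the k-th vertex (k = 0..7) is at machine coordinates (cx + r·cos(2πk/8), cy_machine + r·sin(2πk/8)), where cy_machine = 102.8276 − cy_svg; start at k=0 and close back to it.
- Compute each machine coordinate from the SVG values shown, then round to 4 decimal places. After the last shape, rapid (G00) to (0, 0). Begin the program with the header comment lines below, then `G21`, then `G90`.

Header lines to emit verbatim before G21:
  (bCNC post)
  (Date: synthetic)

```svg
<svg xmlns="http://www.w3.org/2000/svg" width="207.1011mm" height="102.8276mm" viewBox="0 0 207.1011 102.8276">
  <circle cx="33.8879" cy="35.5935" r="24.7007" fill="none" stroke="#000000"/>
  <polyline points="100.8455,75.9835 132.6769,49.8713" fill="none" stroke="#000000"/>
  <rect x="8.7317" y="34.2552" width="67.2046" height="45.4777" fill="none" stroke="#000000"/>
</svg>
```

viewBox `0 0 207.1011 102.8276` with mm width/height → 1 unit = 1 mm. Flip: y_m = 102.8276 − y_svg.

**Shape 1** — `<circle>` circle, stroke `#000000` → engrave (S319, F2578). Machine vertices: (58.5886,67.2341) → (51.3539,84.7001) → (33.8879,91.9348) → (16.4219,84.7001) → (9.1872,67.2341) → (16.4219,49.7681) → (33.8879,42.5334) → (51.3539,49.7681) → (58.5886,67.2341). Closed: final G1 returns to the first vertex.

**Shape 2** — `<polyline>` line segment, stroke `#000000` → engrave (S319, F2578). Machine vertices: (100.8455,26.8441) → (132.6769,52.9563). Open path.

**Shape 3** — `<rect>` rectangle, stroke `#000000` → engrave (S319, F2578). Machine vertices: (8.7317,68.5724) → (75.9363,68.5724) → (75.9363,23.0947) → (8.7317,23.0947) → (8.7317,68.5724). Closed: final G1 returns to the first vertex.

(bCNC post)
(Date: synthetic)
G21
G90
G00 X58.5886 Y67.2341
M4 S319
G01 X51.3539 Y84.7001 F2578
G01 X33.8879 Y91.9348
G01 X16.4219 Y84.7001
G01 X9.1872 Y67.2341
G01 X16.4219 Y49.7681
G01 X33.8879 Y42.5334
G01 X51.3539 Y49.7681
G01 X58.5886 Y67.2341
M5
G00 X100.8455 Y26.8441
M4 S319
G01 X132.6769 Y52.9563 F2578
M5
G00 X8.7317 Y68.5724
M4 S319
G01 X75.9363 Y68.5724 F2578
G01 X75.9363 Y23.0947
G01 X8.7317 Y23.0947
G01 X8.7317 Y68.5724
M5
G00 X0.0000 Y0.0000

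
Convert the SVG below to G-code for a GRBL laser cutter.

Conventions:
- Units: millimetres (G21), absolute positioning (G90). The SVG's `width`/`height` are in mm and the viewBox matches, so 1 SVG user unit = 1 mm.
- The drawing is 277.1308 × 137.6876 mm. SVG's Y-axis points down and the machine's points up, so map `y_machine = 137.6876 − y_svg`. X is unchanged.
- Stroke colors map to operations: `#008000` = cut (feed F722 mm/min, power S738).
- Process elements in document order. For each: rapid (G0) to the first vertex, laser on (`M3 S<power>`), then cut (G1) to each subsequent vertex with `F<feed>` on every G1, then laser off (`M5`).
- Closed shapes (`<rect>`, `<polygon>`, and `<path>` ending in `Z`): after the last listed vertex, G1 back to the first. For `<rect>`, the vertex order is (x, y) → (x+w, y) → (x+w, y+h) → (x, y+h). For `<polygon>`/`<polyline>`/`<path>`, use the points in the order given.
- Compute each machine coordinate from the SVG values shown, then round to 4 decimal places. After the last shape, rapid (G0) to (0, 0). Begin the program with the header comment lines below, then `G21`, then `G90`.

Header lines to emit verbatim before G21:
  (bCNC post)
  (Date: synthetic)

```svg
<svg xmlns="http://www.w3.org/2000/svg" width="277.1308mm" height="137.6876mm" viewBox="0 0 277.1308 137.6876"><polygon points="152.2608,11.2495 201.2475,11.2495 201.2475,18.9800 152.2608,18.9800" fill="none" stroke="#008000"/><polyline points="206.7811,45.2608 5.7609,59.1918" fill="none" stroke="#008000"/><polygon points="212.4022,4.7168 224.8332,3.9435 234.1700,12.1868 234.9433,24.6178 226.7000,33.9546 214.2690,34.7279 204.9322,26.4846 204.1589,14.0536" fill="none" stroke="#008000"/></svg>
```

viewBox `0 0 277.1308 137.6876` with mm width/height → 1 unit = 1 mm. Flip: y_m = 137.6876 − y_svg.

**Shape 1** — `<polygon>` rectangle, stroke `#008000` → cut (S738, F722). Machine vertices: (152.2608,126.4381) → (201.2475,126.4381) → (201.2475,118.7076) → (152.2608,118.7076) → (152.2608,126.4381). Closed: final G1 returns to the first vertex.

**Shape 2** — `<polyline>` line segment, stroke `#008000` → cut (S738, F722). Machine vertices: (206.7811,92.4268) → (5.7609,78.4958). Open path.

**Shape 3** — `<polygon>` regular polygon, stroke `#008000` → cut (S738, F722). Machine vertices: (212.4022,132.9708) → (224.8332,133.7441) → (234.1700,125.5008) → (234.9433,113.0698) → (226.7000,103.7330) → (214.2690,102.9597) → (204.9322,111.2030) → (204.1589,123.6340) → (212.4022,132.9708). Closed: final G1 returns to the first vertex.

(bCNC post)
(Date: synthetic)
G21
G90
G0 X152.2608 Y126.4381
M3 S738
G1 X201.2475 Y126.4381 F722
G1 X201.2475 Y118.7076 F722
G1 X152.2608 Y118.7076 F722
G1 X152.2608 Y126.4381 F722
M5
G0 X206.7811 Y92.4268
M3 S738
G1 X5.7609 Y78.4958 F722
M5
G0 X212.4022 Y132.9708
M3 S738
G1 X224.8332 Y133.7441 F722
G1 X234.1700 Y125.5008 F722
G1 X234.9433 Y113.0698 F722
G1 X226.7000 Y103.7330 F722
G1 X214.2690 Y102.9597 F722
G1 X204.9322 Y111.2030 F722
G1 X204.1589 Y123.6340 F722
G1 X212.4022 Y132.9708 F722
M5
G0 X0.0000 Y0.0000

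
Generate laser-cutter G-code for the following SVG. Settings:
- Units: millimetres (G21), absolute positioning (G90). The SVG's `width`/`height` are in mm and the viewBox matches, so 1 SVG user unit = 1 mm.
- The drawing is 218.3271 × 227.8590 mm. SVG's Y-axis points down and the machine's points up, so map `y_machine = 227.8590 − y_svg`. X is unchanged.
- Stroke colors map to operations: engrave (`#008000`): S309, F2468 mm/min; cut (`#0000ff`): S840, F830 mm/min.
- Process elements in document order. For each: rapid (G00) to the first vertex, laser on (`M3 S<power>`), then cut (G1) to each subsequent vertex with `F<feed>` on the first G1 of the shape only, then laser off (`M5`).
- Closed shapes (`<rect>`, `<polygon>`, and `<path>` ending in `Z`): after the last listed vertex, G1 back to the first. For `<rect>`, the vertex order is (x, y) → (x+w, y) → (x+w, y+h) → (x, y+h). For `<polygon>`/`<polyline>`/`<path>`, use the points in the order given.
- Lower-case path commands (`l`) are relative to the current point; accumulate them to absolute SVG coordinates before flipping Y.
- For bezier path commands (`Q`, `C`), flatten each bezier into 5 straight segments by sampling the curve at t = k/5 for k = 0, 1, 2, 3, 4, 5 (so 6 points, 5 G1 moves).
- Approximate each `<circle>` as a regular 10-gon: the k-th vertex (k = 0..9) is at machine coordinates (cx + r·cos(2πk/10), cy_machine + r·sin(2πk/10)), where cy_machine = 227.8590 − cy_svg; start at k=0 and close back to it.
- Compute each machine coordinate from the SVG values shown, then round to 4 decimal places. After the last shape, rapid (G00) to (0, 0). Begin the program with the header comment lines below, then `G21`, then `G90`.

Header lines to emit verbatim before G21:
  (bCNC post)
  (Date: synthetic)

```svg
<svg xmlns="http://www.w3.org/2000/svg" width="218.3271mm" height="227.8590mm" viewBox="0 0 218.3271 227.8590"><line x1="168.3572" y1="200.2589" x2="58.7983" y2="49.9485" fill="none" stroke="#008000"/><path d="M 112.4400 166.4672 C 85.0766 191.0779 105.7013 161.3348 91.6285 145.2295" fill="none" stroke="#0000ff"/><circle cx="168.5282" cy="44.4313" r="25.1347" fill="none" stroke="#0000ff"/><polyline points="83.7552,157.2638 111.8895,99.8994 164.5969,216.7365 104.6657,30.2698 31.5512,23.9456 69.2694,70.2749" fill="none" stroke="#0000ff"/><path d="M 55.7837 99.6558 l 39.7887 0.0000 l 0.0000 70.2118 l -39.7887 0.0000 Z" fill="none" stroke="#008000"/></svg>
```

Since the viewBox matches the mm dimensions, user units are millimetres directly. The only transform is the Y-flip y_m = 227.8590 − y_svg.

Shape 1 is a line segment drawn with `<line>`. Its stroke #008000 means engrave at S309, F2468. After flipping Y the toolpath is (168.3572,27.6001) → (58.7983,177.9105).

Shape 2 is a cubic bezier drawn with `<path>`. Its stroke #0000ff means cut at S840, F830. After flipping Y the toolpath is (112.4400,61.3918) → (101.1190,52.6039) → (97.3463,53.5973) → (97.1529,61.1085) → (96.5700,71.8737) → (91.6285,82.6295).

Shape 3 is a circle drawn with `<circle>`. Its stroke #0000ff means cut at S840, F830. After flipping Y the toolpath is (193.6629,183.4277) → (188.8626,198.2015) → (176.2952,207.3322) → (160.7612,207.3322) → (148.1938,198.2015) → (143.3935,183.4277) → (148.1938,168.6539) → (160.7612,159.5232) → (176.2952,159.5232) → (188.8626,168.6539) → (193.6629,183.4277), returning to the start.

Shape 4 is a open polyline drawn with `<polyline>`. Its stroke #0000ff means cut at S840, F830. After flipping Y the toolpath is (83.7552,70.5952) → (111.8895,127.9596) → (164.5969,11.1225) → (104.6657,197.5892) → (31.5512,203.9134) → (69.2694,157.5841).

Shape 5 is a rectangle drawn with `<path>`. Its stroke #008000 means engrave at S309, F2468. After flipping Y the toolpath is (55.7837,128.2032) → (95.5724,128.2032) → (95.5724,57.9914) → (55.7837,57.9914) → (55.7837,128.2032), returning to the start.

(bCNC post)
(Date: synthetic)
G21
G90
G00 X168.3572 Y27.6001
M3 S309
G1 X58.7983 Y177.9105 F2468
M5
G00 X112.4400 Y61.3918
M3 S840
G1 X101.1190 Y52.6039 F830
G1 X97.3463 Y53.5973
G1 X97.1529 Y61.1085
G1 X96.5700 Y71.8737
G1 X91.6285 Y82.6295
M5
G00 X193.6629 Y183.4277
M3 S840
G1 X188.8626 Y198.2015 F830
G1 X176.2952 Y207.3322
G1 X160.7612 Y207.3322
G1 X148.1938 Y198.2015
G1 X143.3935 Y183.4277
G1 X148.1938 Y168.6539
G1 X160.7612 Y159.5232
G1 X176.2952 Y159.5232
G1 X188.8626 Y168.6539
G1 X193.6629 Y183.4277
M5
G00 X83.7552 Y70.5952
M3 S840
G1 X111.8895 Y127.9596 F830
G1 X164.5969 Y11.1225
G1 X104.6657 Y197.5892
G1 X31.5512 Y203.9134
G1 X69.2694 Y157.5841
M5
G00 X55.7837 Y128.2032
M3 S309
G1 X95.5724 Y128.2032 F2468
G1 X95.5724 Y57.9914
G1 X55.7837 Y57.9914
G1 X55.7837 Y128.2032
M5
G00 X0.0000 Y0.0000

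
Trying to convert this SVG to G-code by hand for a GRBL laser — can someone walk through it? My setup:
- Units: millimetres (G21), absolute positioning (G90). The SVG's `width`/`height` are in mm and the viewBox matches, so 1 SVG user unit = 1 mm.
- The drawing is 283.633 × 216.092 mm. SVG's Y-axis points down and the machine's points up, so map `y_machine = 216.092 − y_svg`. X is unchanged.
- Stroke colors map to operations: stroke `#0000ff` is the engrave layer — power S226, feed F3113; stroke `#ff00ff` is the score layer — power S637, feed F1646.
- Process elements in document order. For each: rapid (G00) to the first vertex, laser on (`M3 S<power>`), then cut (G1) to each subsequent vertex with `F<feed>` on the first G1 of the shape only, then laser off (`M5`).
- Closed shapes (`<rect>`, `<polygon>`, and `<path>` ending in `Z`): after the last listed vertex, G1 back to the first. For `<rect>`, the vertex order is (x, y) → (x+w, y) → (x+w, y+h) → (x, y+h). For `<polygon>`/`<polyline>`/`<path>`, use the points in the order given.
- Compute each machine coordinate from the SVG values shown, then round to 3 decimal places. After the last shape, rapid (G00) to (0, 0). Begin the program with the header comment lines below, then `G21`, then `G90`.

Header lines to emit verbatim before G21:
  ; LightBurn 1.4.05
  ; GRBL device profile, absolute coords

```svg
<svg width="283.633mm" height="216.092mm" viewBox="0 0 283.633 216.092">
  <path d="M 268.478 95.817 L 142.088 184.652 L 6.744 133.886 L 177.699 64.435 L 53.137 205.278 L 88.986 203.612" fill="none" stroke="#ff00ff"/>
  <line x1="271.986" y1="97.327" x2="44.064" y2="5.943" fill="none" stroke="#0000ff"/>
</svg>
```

; LightBurn 1.4.05
; GRBL device profile, absolute coords
G21
G90
G00 X268.478 Y120.275
M3 S637
G1 X142.088 Y31.440 F1646
G1 X6.744 Y82.206
G1 X177.699 Y151.657
G1 X53.137 Y10.814
G1 X88.986 Y12.480
M5
G00 X271.986 Y118.765
M3 S226
G1 X44.064 Y210.149 F3113
M5
G00 X0.000 Y0.000

Since the viewBox matches the mm dimensions, user units are millimetres directly. The only transform is the Y-flip y_m = 216.092 − y_svg.

Shape 1 is a open polyline drawn with `<path>`. Its stroke #ff00ff means score at S637, F1646. After flipping Y the toolpath is (268.478,120.275) → (142.088,31.440) → (6.744,82.206) → (177.699,151.657) → (53.137,10.814) → (88.986,12.480).

Shape 2 is a line segment drawn with `<line>`. Its stroke #0000ff means engrave at S226, F3113. After flipping Y the toolpath is (271.986,118.765) → (44.064,210.149).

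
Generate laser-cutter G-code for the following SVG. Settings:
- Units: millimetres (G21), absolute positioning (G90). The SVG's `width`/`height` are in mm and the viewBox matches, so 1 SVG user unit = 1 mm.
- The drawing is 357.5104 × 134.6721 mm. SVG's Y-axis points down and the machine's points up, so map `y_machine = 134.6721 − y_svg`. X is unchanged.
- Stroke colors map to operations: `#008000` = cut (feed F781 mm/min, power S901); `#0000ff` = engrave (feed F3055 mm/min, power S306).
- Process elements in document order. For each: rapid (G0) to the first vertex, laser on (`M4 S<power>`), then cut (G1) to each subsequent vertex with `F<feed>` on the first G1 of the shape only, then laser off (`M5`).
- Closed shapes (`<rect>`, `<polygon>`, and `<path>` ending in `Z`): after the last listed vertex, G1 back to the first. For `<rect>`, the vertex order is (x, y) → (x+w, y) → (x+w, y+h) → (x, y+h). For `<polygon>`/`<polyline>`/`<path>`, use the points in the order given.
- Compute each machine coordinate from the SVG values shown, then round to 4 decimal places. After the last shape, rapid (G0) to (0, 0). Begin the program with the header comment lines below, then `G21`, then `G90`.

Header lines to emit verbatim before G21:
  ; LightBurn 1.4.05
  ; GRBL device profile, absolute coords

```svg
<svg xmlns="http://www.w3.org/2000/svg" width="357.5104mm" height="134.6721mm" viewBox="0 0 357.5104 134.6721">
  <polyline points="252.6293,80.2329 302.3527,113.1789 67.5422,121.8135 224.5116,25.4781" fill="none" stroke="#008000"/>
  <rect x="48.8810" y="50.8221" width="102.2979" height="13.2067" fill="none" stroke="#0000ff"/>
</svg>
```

; LightBurn 1.4.05
; GRBL device profile, absolute coords
G21
G90
G0 X252.6293 Y54.4392
M4 S901
G1 X302.3527 Y21.4932 F781
G1 X67.5422 Y12.8586
G1 X224.5116 Y109.1940
M5
G0 X48.8810 Y83.8500
M4 S306
G1 X151.1789 Y83.8500 F3055
G1 X151.1789 Y70.6433
G1 X48.8810 Y70.6433
G1 X48.8810 Y83.8500
M5
G0 X0.0000 Y0.0000

viewBox `0 0 357.5104 134.6721` with mm width/height → 1 unit = 1 mm. Flip: y_m = 134.6721 − y_svg.

**Shape 1** — `<polyline>` open polyline, stroke `#008000` → cut (S901, F781). Machine vertices: (252.6293,54.4392) → (302.3527,21.4932) → (67.5422,12.8586) → (224.5116,109.1940). Open path.

**Shape 2** — `<rect>` rectangle, stroke `#0000ff` → engrave (S306, F3055). Machine vertices: (48.8810,83.8500) → (151.1789,83.8500) → (151.1789,70.6433) → (48.8810,70.6433) → (48.8810,83.8500). Closed: final G1 returns to the first vertex.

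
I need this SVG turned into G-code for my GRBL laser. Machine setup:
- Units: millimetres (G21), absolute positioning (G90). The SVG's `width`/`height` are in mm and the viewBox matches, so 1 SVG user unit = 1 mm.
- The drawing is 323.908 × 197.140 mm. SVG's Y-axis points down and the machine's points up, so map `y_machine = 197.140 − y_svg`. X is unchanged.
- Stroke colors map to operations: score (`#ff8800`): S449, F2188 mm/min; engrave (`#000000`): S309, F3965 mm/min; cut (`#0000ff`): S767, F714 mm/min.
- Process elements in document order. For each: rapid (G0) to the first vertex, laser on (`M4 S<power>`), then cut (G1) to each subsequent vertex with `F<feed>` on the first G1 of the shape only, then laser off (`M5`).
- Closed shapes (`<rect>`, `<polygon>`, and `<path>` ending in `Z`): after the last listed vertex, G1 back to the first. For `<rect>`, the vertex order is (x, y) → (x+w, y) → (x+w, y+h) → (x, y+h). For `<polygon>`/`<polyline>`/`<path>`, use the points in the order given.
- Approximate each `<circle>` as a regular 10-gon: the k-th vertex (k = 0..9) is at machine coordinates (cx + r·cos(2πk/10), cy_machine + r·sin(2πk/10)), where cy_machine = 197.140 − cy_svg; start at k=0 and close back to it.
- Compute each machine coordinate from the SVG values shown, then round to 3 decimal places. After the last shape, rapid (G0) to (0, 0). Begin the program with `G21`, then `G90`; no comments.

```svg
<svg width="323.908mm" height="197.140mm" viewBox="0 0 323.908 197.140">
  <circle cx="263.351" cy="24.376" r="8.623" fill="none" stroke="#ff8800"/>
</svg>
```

1 u = 1 mm; y_m = 197.140 − y.

[1] `<circle>` circle, #ff8800→score S449 F2188: (271.974,172.764) → (270.327,177.832) → (266.016,180.965) → (260.686,180.965) → (256.375,177.832) → (254.728,172.764) → (256.375,167.696) → (260.686,164.563) → (266.016,164.563) → (270.327,167.696) → (271.974,172.764) (closed)

G21
G90
G0 X271.974 Y172.764
M4 S449
G1 X270.327 Y177.832 F2188
G1 X266.016 Y180.965
G1 X260.686 Y180.965
G1 X256.375 Y177.832
G1 X254.728 Y172.764
G1 X256.375 Y167.696
G1 X260.686 Y164.563
G1 X266.016 Y164.563
G1 X270.327 Y167.696
G1 X271.974 Y172.764
M5
G0 X0.000 Y0.000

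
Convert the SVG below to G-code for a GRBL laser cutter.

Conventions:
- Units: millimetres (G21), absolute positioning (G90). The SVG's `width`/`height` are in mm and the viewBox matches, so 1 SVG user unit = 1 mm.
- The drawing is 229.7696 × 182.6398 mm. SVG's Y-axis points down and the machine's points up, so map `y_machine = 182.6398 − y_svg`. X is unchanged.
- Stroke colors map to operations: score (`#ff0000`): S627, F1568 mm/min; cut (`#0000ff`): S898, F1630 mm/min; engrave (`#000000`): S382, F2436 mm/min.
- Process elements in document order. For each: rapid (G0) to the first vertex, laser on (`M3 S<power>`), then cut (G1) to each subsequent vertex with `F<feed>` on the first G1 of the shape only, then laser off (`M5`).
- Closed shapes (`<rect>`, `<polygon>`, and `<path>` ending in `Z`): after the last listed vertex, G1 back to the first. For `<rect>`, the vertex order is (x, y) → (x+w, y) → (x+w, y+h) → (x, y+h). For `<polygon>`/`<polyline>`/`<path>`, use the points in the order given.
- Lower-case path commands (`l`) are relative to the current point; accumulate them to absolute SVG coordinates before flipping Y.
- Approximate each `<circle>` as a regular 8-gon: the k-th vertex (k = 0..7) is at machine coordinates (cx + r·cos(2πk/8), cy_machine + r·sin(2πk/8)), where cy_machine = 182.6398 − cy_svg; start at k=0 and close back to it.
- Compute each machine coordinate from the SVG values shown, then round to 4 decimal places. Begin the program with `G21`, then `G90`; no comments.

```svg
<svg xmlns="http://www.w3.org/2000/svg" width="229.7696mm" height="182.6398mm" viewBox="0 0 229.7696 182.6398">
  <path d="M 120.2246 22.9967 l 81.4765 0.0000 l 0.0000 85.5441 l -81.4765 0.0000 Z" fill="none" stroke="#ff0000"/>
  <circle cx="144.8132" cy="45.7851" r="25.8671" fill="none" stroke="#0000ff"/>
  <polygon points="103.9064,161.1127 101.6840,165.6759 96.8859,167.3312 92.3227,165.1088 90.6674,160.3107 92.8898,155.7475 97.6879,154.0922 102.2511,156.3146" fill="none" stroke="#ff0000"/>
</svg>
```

1 u = 1 mm; y_m = 182.6398 − y.

[1] `<path>` rectangle, #ff0000→score S627 F1568: (120.2246,159.6431) → (201.7011,159.6431) → (201.7011,74.0990) → (120.2246,74.0990) → (120.2246,159.6431) (closed)

[2] `<circle>` circle, #0000ff→cut S898 F1630: (170.6803,136.8547) → (163.1040,155.1455) → (144.8132,162.7218) → (126.5224,155.1455) → (118.9461,136.8547) → (126.5224,118.5639) → (144.8132,110.9876) → (163.1040,118.5639) → (170.6803,136.8547) (closed)

[3] `<polygon>` regular polygon, #ff0000→score S627 F1568: (103.9064,21.5271) → (101.6840,16.9639) → (96.8859,15.3086) → (92.3227,17.5310) → (90.6674,22.3291) → (92.8898,26.8923) → (97.6879,28.5476) → (102.2511,26.3252) → (103.9064,21.5271) (closed)

G21
G90
G0 X120.2246 Y159.6431
M3 S627
G1 X201.7011 Y159.6431 F1568
G1 X201.7011 Y74.0990
G1 X120.2246 Y74.0990
G1 X120.2246 Y159.6431
M5
G0 X170.6803 Y136.8547
M3 S898
G1 X163.1040 Y155.1455 F1630
G1 X144.8132 Y162.7218
G1 X126.5224 Y155.1455
G1 X118.9461 Y136.8547
G1 X126.5224 Y118.5639
G1 X144.8132 Y110.9876
G1 X163.1040 Y118.5639
G1 X170.6803 Y136.8547
M5
G0 X103.9064 Y21.5271
M3 S627
G1 X101.6840 Y16.9639 F1568
G1 X96.8859 Y15.3086
G1 X92.3227 Y17.5310
G1 X90.6674 Y22.3291
G1 X92.8898 Y26.8923
G1 X97.6879 Y28.5476
G1 X102.2511 Y26.3252
G1 X103.9064 Y21.5271
M5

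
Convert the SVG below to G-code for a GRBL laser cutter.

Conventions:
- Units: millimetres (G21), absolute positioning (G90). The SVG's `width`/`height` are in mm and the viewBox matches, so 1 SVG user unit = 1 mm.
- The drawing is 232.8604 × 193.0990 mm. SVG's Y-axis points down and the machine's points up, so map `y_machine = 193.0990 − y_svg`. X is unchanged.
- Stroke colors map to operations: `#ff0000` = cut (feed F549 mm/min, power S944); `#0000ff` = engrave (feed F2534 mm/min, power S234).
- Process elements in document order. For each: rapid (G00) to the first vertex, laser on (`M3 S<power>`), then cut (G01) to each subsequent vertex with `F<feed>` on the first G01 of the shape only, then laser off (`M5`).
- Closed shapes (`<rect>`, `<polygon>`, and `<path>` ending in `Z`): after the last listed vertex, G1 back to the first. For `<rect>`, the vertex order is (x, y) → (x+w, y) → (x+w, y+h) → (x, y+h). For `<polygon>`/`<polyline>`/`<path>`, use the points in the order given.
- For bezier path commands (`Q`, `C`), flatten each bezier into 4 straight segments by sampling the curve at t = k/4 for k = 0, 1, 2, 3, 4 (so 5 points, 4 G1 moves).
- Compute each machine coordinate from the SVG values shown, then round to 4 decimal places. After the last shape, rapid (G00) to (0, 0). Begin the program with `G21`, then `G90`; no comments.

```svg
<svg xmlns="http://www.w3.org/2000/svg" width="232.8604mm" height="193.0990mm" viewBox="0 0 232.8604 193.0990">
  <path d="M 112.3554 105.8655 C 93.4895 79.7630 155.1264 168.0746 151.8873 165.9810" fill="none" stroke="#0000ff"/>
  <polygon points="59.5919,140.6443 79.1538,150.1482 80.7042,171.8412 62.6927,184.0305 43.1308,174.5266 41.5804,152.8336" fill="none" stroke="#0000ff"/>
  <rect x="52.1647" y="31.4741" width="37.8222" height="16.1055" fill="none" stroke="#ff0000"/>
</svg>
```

Since the viewBox matches the mm dimensions, user units are millimetres directly. The only transform is the Y-flip y_m = 193.0990 − y_svg.

Shape 1 is a cubic bezier drawn with `<path>`. Its stroke #0000ff means engrave at S234, F2534. After flipping Y the toolpath is (112.3554,87.2335) → (111.0287,88.5580) → (126.2613,66.1791) → (144.4239,39.2985) → (151.8873,27.1180).

Shape 2 is a regular polygon drawn with `<polygon>`. Its stroke #0000ff means engrave at S234, F2534. After flipping Y the toolpath is (59.5919,52.4547) → (79.1538,42.9508) → (80.7042,21.2578) → (62.6927,9.0685) → (43.1308,18.5724) → (41.5804,40.2654) → (59.5919,52.4547), returning to the start.

Shape 3 is a rectangle drawn with `<rect>`. Its stroke #ff0000 means cut at S944, F549. After flipping Y the toolpath is (52.1647,161.6249) → (89.9869,161.6249) → (89.9869,145.5194) → (52.1647,145.5194) → (52.1647,161.6249), returning to the start.

G21
G90
G00 X112.3554 Y87.2335
M3 S234
G01 X111.0287 Y88.5580 F2534
G01 X126.2613 Y66.1791
G01 X144.4239 Y39.2985
G01 X151.8873 Y27.1180
M5
G00 X59.5919 Y52.4547
M3 S234
G01 X79.1538 Y42.9508 F2534
G01 X80.7042 Y21.2578
G01 X62.6927 Y9.0685
G01 X43.1308 Y18.5724
G01 X41.5804 Y40.2654
G01 X59.5919 Y52.4547
M5
G00 X52.1647 Y161.6249
M3 S944
G01 X89.9869 Y161.6249 F549
G01 X89.9869 Y145.5194
G01 X52.1647 Y145.5194
G01 X52.1647 Y161.6249
M5
G00 X0.0000 Y0.0000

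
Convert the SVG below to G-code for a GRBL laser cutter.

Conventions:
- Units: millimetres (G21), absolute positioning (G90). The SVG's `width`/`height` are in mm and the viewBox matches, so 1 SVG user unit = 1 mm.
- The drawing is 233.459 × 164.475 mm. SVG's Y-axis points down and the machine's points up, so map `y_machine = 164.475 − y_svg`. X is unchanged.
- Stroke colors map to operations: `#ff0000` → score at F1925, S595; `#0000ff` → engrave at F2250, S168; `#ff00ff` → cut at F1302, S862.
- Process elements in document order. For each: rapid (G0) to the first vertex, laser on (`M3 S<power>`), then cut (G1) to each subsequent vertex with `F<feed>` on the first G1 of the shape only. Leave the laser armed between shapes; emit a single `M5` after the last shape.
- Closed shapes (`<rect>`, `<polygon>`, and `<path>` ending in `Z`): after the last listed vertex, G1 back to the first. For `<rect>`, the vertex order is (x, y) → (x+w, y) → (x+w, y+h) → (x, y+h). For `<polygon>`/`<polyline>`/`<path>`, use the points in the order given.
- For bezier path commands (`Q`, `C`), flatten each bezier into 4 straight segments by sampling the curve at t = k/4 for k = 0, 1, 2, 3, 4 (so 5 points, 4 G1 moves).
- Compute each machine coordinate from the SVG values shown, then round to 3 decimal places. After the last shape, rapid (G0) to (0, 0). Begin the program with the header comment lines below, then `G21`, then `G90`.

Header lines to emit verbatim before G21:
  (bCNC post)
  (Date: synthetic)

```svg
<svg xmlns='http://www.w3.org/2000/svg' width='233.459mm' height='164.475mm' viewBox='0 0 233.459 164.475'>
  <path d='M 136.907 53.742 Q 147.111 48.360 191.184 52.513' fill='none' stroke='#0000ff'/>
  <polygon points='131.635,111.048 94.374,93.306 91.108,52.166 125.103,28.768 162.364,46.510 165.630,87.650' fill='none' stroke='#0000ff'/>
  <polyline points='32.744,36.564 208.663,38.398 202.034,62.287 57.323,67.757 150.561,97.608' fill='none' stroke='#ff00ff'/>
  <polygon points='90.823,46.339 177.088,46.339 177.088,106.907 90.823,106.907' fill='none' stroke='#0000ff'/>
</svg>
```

(bCNC post)
(Date: synthetic)
G21
G90
G0 X136.907 Y110.733
M3 S168
G1 X144.126 Y112.828 F2250
G1 X155.578 Y113.731
G1 X171.264 Y113.443
G1 X191.184 Y111.962
G0 X131.635 Y53.427
M3 S168
G1 X94.374 Y71.169 F2250
G1 X91.108 Y112.309
G1 X125.103 Y135.707
G1 X162.364 Y117.965
G1 X165.630 Y76.825
G1 X131.635 Y53.427
G0 X32.744 Y127.911
M3 S862
G1 X208.663 Y126.077 F1302
G1 X202.034 Y102.188
G1 X57.323 Y96.718
G1 X150.561 Y66.867
G0 X90.823 Y118.136
M3 S168
G1 X177.088 Y118.136 F2250
G1 X177.088 Y57.568
G1 X90.823 Y57.568
G1 X90.823 Y118.136
M5
G0 X0.000 Y0.000

1 u = 1 mm; y_m = 164.475 − y.

[1] `<path>` quadratic bezier, #0000ff→engrave S168 F2250: (136.907,110.733) → (144.126,112.828) → (155.578,113.731) → (171.264,113.443) → (191.184,111.962)

[2] `<polygon>` regular polygon, #0000ff→engrave S168 F2250: (131.635,53.427) → (94.374,71.169) → (91.108,112.309) → (125.103,135.707) → (162.364,117.965) → (165.630,76.825) → (131.635,53.427) (closed)

[3] `<polyline>` open polyline, #ff00ff→cut S862 F1302: (32.744,127.911) → (208.663,126.077) → (202.034,102.188) → (57.323,96.718) → (150.561,66.867)

[4] `<polygon>` rectangle, #0000ff→engrave S168 F2250: (90.823,118.136) → (177.088,118.136) → (177.088,57.568) → (90.823,57.568) → (90.823,118.136) (closed)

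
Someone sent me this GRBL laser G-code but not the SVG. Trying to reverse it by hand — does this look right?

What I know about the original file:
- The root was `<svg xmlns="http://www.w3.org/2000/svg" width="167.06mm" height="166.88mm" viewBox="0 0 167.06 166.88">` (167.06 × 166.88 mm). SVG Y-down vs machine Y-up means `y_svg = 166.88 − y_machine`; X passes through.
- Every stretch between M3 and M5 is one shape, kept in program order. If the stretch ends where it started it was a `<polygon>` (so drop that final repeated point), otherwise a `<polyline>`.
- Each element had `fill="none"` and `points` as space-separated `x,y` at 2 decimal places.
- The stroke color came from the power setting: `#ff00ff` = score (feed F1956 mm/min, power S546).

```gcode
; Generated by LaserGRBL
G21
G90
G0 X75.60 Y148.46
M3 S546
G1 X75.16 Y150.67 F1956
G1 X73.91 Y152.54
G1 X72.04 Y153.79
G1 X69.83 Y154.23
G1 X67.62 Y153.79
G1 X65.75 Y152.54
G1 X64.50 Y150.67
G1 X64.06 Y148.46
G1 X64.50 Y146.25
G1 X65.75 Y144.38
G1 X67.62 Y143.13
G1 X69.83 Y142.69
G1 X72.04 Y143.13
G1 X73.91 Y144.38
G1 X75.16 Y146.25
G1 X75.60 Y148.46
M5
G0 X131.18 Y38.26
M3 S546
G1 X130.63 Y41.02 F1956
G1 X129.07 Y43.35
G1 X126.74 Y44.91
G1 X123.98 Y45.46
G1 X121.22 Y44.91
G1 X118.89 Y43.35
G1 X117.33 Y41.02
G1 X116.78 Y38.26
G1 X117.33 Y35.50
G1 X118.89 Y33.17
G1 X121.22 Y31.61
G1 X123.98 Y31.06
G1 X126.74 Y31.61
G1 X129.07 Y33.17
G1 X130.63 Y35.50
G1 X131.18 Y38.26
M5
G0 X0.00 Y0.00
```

<svg xmlns="http://www.w3.org/2000/svg" width="167.06mm" height="166.88mm" viewBox="0 0 167.06 166.88">
  <polygon points="75.60,18.42 75.16,16.21 73.91,14.34 72.04,13.09 69.83,12.65 67.62,13.09 65.75,14.34 64.50,16.21 64.06,18.42 64.50,20.63 65.75,22.50 67.62,23.75 69.83,24.19 72.04,23.75 73.91,22.50 75.16,20.63" fill="none" stroke="#ff00ff"/>
  <polygon points="131.18,128.62 130.63,125.86 129.07,123.53 126.74,121.97 123.98,121.42 121.22,121.97 118.89,123.53 117.33,125.86 116.78,128.62 117.33,131.38 118.89,133.71 121.22,135.27 123.98,135.82 126.74,135.27 129.07,133.71 130.63,131.38" fill="none" stroke="#ff00ff"/>
</svg>

y_svg = 166.88 − y_m. Every run uses S546, so all elements get stroke `#ff00ff` (score).

[1] closed run; points: 75.60,18.42 75.16,16.21 73.91,14.34 72.04,13.09 69.83,12.65 67.62,13.09 65.75,14.34 64.50,16.21 64.06,18.42 64.50,20.63 65.75,22.50 67.62,23.75 69.83,24.19 72.04,23.75 73.91,22.50 75.16,20.63

[2] closed run; points: 131.18,128.62 130.63,125.86 129.07,123.53 126.74,121.97 123.98,121.42 121.22,121.97 118.89,123.53 117.33,125.86 116.78,128.62 117.33,131.38 118.89,133.71 121.22,135.27 123.98,135.82 126.74,135.27 129.07,133.71 130.63,131.38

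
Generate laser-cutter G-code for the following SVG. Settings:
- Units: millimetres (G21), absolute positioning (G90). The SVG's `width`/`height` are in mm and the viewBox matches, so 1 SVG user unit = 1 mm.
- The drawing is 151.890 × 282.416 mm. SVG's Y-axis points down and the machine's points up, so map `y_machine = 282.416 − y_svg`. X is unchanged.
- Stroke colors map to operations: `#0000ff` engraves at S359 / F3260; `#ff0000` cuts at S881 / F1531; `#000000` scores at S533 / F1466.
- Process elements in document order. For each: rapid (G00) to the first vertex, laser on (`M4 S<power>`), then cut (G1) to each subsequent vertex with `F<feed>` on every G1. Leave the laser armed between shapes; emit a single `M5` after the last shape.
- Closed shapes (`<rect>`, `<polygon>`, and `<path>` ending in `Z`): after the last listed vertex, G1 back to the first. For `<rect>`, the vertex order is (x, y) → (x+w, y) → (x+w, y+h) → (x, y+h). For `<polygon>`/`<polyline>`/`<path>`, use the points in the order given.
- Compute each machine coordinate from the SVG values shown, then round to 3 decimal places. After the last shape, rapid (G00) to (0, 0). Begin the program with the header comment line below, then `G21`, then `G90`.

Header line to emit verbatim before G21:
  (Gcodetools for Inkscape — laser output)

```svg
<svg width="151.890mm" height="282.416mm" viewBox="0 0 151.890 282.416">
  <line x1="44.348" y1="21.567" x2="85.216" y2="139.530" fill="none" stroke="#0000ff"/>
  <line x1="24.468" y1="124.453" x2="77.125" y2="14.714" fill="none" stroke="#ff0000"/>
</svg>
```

(Gcodetools for Inkscape — laser output)
G21
G90
G00 X44.348 Y260.849
M4 S359
G1 X85.216 Y142.886 F3260
G00 X24.468 Y157.963
M4 S881
G1 X77.125 Y267.702 F1531
M5
G00 X0.000 Y0.000

Since the viewBox matches the mm dimensions, user units are millimetres directly. The only transform is the Y-flip y_m = 282.416 − y_svg.

Shape 1 is a line segment drawn with `<line>`. Its stroke #0000ff means engrave at S359, F3260. After flipping Y the toolpath is (44.348,260.849) → (85.216,142.886).

Shape 2 is a line segment drawn with `<line>`. Its stroke #ff0000 means cut at S881, F1531. After flipping Y the toolpath is (24.468,157.963) → (77.125,267.702).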